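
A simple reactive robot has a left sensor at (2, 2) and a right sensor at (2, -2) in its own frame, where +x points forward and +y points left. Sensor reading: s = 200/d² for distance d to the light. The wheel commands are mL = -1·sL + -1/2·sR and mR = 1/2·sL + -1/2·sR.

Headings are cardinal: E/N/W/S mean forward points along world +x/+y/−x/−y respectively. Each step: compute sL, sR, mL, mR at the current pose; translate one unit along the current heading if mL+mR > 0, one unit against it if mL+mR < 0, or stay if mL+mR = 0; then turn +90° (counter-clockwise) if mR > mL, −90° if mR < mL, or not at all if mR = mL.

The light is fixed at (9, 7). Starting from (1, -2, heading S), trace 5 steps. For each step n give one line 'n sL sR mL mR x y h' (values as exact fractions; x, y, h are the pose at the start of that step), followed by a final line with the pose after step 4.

n=0: pose=(1,-2,S); sL=200/157, sR=200/221; mL=-59900/34697, mR=6400/34697; mL+mR=-53500/34697 → advance -1; mR−mL=300/157 → turn +1·90°
n=1: pose=(1,-1,E); sL=25/9, sR=25/17; mL=-1075/306, mR=100/153; mL+mR=-875/306 → advance -1; mR−mL=25/6 → turn +1·90°
n=2: pose=(0,-1,N); sL=200/157, sR=40/17; mL=-6540/2669, mR=-1440/2669; mL+mR=-7980/2669 → advance -1; mR−mL=300/157 → turn +1·90°
n=3: pose=(0,-2,W); sL=100/121, sR=20/17; mL=-2910/2057, mR=-360/2057; mL+mR=-3270/2057 → advance -1; mR−mL=150/121 → turn +1·90°
n=4: pose=(1,-2,S); sL=200/157, sR=200/221; mL=-59900/34697, mR=6400/34697; mL+mR=-53500/34697 → advance -1; mR−mL=300/157 → turn +1·90°

0 200/157 200/221 -59900/34697 6400/34697 1 -2 S
1 25/9 25/17 -1075/306 100/153 1 -1 E
2 200/157 40/17 -6540/2669 -1440/2669 0 -1 N
3 100/121 20/17 -2910/2057 -360/2057 0 -2 W
4 200/157 200/221 -59900/34697 6400/34697 1 -2 S
final 1 -1 E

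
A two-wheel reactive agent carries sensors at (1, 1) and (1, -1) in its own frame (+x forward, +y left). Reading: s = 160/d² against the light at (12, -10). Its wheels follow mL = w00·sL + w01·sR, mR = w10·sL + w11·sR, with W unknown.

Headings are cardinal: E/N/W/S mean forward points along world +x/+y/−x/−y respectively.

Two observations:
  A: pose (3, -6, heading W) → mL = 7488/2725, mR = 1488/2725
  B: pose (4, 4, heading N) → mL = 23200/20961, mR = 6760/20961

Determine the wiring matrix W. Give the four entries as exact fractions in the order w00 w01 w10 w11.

1 1 -1/2 1

obs A: pose=(3,-6,W) → sL=160/109, sR=32/25, mL=7488/2725, mR=1488/2725
obs B: pose=(4,4,N) → sL=80/153, sR=80/137, mL=23200/20961, mR=6760/20961
sensor matrix S = [[160/109, 32/25], [80/153, 80/137]]; det S = 2146304/11423745
solve [mL_A; mL_B] = S·[w00; w01] and [mR_A; mR_B] = S·[w10; w11]:
  w00 = 1, w01 = 1, w10 = -1/2, w11 = 1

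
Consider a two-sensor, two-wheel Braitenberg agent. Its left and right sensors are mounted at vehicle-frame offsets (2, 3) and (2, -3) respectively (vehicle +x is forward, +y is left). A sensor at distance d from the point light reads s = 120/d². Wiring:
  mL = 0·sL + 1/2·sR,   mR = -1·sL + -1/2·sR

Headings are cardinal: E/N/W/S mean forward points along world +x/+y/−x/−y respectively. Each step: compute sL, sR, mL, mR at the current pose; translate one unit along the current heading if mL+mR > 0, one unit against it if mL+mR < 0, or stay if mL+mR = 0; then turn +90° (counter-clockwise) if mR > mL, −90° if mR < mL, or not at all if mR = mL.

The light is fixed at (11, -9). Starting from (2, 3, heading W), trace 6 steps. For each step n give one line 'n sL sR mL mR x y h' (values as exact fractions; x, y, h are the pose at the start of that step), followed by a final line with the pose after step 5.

n=0: pose=(2,3,W); sL=60/101, sR=60/173; mL=30/173, mR=-13410/17473; mL+mR=-60/101 → advance -1; mR−mL=-16440/17473 → turn -1·90°
n=1: pose=(3,3,N); sL=120/317, sR=120/221; mL=60/221, mR=-45540/70057; mL+mR=-120/317 → advance -1; mR−mL=-64560/70057 → turn -1·90°
n=2: pose=(3,2,E); sL=15/29, sR=6/5; mL=3/5, mR=-162/145; mL+mR=-15/29 → advance -1; mR−mL=-249/145 → turn -1·90°
n=3: pose=(2,2,S); sL=40/39, sR=8/15; mL=4/15, mR=-84/65; mL+mR=-40/39 → advance -1; mR−mL=-304/195 → turn -1·90°
n=4: pose=(2,3,W); sL=60/101, sR=60/173; mL=30/173, mR=-13410/17473; mL+mR=-60/101 → advance -1; mR−mL=-16440/17473 → turn -1·90°
n=5: pose=(3,3,N); sL=120/317, sR=120/221; mL=60/221, mR=-45540/70057; mL+mR=-120/317 → advance -1; mR−mL=-64560/70057 → turn -1·90°

0 60/101 60/173 30/173 -13410/17473 2 3 W
1 120/317 120/221 60/221 -45540/70057 3 3 N
2 15/29 6/5 3/5 -162/145 3 2 E
3 40/39 8/15 4/15 -84/65 2 2 S
4 60/101 60/173 30/173 -13410/17473 2 3 W
5 120/317 120/221 60/221 -45540/70057 3 3 N
final 3 2 E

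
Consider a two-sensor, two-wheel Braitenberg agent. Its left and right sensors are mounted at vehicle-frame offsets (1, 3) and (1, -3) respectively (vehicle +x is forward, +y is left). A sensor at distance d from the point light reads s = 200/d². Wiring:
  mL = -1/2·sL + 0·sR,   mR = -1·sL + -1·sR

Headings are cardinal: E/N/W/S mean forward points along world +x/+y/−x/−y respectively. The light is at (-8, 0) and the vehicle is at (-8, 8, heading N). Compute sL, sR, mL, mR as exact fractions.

20/9 20/9 -10/9 -40/9

left sensor world pos  = (-11, 9); dL² = 90
right sensor world pos = (-5, 9); dR² = 90
sL = 200/90 = 20/9
sR = 200/90 = 20/9
mL = -1/2·sL + 0·sR = -10/9
mR = -1·sL + -1·sR = -40/9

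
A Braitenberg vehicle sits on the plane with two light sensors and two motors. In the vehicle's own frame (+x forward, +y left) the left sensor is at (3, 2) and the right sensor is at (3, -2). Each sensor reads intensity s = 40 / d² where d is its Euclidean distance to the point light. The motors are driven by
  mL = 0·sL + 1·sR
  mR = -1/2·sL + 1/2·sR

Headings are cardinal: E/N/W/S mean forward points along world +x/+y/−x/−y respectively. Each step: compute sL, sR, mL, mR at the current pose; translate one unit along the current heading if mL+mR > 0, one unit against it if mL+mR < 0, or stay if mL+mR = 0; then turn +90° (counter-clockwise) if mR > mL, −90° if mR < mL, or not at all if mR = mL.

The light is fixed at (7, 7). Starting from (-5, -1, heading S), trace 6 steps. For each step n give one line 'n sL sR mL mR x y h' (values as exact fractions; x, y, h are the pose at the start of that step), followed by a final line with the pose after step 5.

0 40/221 40/317 40/317 -1920/70057 -5 -1 S
1 20/173 20/137 20/137 360/23701 -5 -2 W
2 40/261 40/157 40/157 2080/40977 -6 -2 N
3 5/17 1/5 1/5 -4/85 -6 -1 E
4 40/221 40/317 40/317 -1920/70057 -5 -1 S
5 20/173 20/137 20/137 360/23701 -5 -2 W
final -6 -2 N

n=0: pose=(-5,-1,S); sL=40/221, sR=40/317; mL=40/317, mR=-1920/70057; mL+mR=6920/70057 → advance +1; mR−mL=-10760/70057 → turn -1·90°
n=1: pose=(-5,-2,W); sL=20/173, sR=20/137; mL=20/137, mR=360/23701; mL+mR=3820/23701 → advance +1; mR−mL=-3100/23701 → turn -1·90°
n=2: pose=(-6,-2,N); sL=40/261, sR=40/157; mL=40/157, mR=2080/40977; mL+mR=12520/40977 → advance +1; mR−mL=-8360/40977 → turn -1·90°
n=3: pose=(-6,-1,E); sL=5/17, sR=1/5; mL=1/5, mR=-4/85; mL+mR=13/85 → advance +1; mR−mL=-21/85 → turn -1·90°
n=4: pose=(-5,-1,S); sL=40/221, sR=40/317; mL=40/317, mR=-1920/70057; mL+mR=6920/70057 → advance +1; mR−mL=-10760/70057 → turn -1·90°
n=5: pose=(-5,-2,W); sL=20/173, sR=20/137; mL=20/137, mR=360/23701; mL+mR=3820/23701 → advance +1; mR−mL=-3100/23701 → turn -1·90°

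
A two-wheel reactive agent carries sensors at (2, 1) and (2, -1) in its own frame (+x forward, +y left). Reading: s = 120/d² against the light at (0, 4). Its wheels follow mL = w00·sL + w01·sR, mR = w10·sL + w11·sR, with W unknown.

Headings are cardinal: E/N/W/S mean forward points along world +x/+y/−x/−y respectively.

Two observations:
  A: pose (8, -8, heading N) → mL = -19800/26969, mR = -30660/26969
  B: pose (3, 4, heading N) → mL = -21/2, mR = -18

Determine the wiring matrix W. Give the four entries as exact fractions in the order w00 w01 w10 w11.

obs A: pose=(8,-8,N) → sL=120/149, sR=120/181, mL=-19800/26969, mR=-30660/26969
obs B: pose=(3,4,N) → sL=15, sR=6, mL=-21/2, mR=-18
sensor matrix S = [[120/149, 120/181], [15, 6]]; det S = -137880/26969
solve [mL_A; mL_B] = S·[w00; w01] and [mR_A; mR_B] = S·[w10; w11]:
  w00 = -1/2, w01 = -1/2, w10 = -1, w11 = -1/2

-1/2 -1/2 -1 -1/2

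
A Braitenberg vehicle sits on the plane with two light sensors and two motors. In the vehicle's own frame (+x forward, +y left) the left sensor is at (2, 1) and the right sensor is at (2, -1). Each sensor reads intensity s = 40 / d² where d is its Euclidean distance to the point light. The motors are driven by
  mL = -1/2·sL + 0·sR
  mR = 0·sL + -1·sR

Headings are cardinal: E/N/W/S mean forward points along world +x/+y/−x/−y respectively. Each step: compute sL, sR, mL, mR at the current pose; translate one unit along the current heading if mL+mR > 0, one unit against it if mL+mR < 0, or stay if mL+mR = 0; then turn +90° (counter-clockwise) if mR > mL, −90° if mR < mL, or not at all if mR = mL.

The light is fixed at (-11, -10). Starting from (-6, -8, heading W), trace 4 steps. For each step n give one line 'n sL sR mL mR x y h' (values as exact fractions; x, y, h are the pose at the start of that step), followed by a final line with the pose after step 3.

0 4 20/9 -2 -20/9 -6 -8 W
1 40/41 8/13 -20/41 -8/13 -5 -8 N
2 10/17 5/8 -5/17 -5/8 -5 -9 E
3 40/37 40/17 -20/37 -40/17 -6 -9 S
final -6 -8 W

n=0: pose=(-6,-8,W); sL=4, sR=20/9; mL=-2, mR=-20/9; mL+mR=-38/9 → advance -1; mR−mL=-2/9 → turn -1·90°
n=1: pose=(-5,-8,N); sL=40/41, sR=8/13; mL=-20/41, mR=-8/13; mL+mR=-588/533 → advance -1; mR−mL=-68/533 → turn -1·90°
n=2: pose=(-5,-9,E); sL=10/17, sR=5/8; mL=-5/17, mR=-5/8; mL+mR=-125/136 → advance -1; mR−mL=-45/136 → turn -1·90°
n=3: pose=(-6,-9,S); sL=40/37, sR=40/17; mL=-20/37, mR=-40/17; mL+mR=-1820/629 → advance -1; mR−mL=-1140/629 → turn -1·90°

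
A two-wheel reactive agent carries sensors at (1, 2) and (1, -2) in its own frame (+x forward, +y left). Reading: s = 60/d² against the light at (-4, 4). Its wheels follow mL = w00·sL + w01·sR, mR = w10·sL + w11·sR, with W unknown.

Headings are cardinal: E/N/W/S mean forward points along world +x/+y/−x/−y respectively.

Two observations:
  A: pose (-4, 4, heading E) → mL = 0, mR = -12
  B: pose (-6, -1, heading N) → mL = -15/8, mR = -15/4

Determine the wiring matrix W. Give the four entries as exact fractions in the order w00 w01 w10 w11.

obs A: pose=(-4,4,E) → sL=12, sR=12, mL=0, mR=-12
obs B: pose=(-6,-1,N) → sL=15/8, sR=15/4, mL=-15/8, mR=-15/4
sensor matrix S = [[12, 12], [15/8, 15/4]]; det S = 45/2
solve [mL_A; mL_B] = S·[w00; w01] and [mR_A; mR_B] = S·[w10; w11]:
  w00 = 1, w01 = -1, w10 = 0, w11 = -1

1 -1 0 -1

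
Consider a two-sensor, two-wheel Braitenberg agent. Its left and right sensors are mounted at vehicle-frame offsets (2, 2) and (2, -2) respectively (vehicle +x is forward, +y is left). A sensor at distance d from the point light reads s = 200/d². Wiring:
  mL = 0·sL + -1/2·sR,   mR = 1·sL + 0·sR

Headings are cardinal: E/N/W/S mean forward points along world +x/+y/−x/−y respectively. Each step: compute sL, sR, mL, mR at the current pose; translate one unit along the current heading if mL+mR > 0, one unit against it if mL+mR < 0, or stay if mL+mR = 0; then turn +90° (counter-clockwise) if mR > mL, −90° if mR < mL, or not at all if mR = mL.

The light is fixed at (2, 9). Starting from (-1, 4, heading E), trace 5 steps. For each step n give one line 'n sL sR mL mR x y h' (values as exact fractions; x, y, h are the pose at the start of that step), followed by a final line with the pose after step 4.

0 20 4 -2 20 -1 4 E
1 8 200/9 -100/9 8 0 4 N
2 5/2 25/4 -25/8 5/2 0 3 W
3 40/13 200/73 -100/73 40/13 1 3 S
4 100/13 100/41 -50/41 100/13 1 2 E
final 2 2 N

n=0: pose=(-1,4,E); sL=20, sR=4; mL=-2, mR=20; mL+mR=18 → advance +1; mR−mL=22 → turn +1·90°
n=1: pose=(0,4,N); sL=8, sR=200/9; mL=-100/9, mR=8; mL+mR=-28/9 → advance -1; mR−mL=172/9 → turn +1·90°
n=2: pose=(0,3,W); sL=5/2, sR=25/4; mL=-25/8, mR=5/2; mL+mR=-5/8 → advance -1; mR−mL=45/8 → turn +1·90°
n=3: pose=(1,3,S); sL=40/13, sR=200/73; mL=-100/73, mR=40/13; mL+mR=1620/949 → advance +1; mR−mL=4220/949 → turn +1·90°
n=4: pose=(1,2,E); sL=100/13, sR=100/41; mL=-50/41, mR=100/13; mL+mR=3450/533 → advance +1; mR−mL=4750/533 → turn +1·90°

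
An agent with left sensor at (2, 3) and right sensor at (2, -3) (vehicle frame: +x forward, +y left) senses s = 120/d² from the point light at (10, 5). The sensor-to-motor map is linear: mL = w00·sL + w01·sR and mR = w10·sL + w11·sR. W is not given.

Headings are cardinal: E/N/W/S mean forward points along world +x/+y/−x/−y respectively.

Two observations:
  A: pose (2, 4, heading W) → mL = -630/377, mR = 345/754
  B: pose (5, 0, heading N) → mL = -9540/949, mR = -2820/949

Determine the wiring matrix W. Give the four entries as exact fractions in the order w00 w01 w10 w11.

obs A: pose=(2,4,W) → sL=30/29, sR=15/13, mL=-630/377, mR=345/754
obs B: pose=(5,0,N) → sL=120/73, sR=120/13, mL=-9540/949, mR=-2820/949
sensor matrix S = [[30/29, 15/13], [120/73, 120/13]]; det S = 16200/2117
solve [mL_A; mL_B] = S·[w00; w01] and [mR_A; mR_B] = S·[w10; w11]:
  w00 = -1/2, w01 = -1, w10 = 1, w11 = -1/2

-1/2 -1 1 -1/2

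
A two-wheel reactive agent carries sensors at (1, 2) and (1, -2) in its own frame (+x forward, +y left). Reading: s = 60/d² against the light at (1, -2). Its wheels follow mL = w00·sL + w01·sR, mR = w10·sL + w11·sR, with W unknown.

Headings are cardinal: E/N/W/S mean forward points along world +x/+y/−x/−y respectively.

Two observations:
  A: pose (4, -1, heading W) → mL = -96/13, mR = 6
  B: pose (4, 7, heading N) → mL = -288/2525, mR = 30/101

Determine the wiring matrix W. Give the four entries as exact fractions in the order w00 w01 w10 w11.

-1 1 1/2 0

obs A: pose=(4,-1,W) → sL=12, sR=60/13, mL=-96/13, mR=6
obs B: pose=(4,7,N) → sL=60/101, sR=12/25, mL=-288/2525, mR=30/101
sensor matrix S = [[12, 60/13], [60/101, 12/25]]; det S = 99072/32825
solve [mL_A; mL_B] = S·[w00; w01] and [mR_A; mR_B] = S·[w10; w11]:
  w00 = -1, w01 = 1, w10 = 1/2, w11 = 0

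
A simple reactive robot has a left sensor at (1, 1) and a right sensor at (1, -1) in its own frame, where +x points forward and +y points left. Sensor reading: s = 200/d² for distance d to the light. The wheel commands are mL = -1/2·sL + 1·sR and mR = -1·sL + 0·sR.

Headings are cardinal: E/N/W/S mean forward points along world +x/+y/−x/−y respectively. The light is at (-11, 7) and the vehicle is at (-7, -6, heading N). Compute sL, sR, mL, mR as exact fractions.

left sensor world pos  = (-8, -5); dL² = 153
right sensor world pos = (-6, -5); dR² = 169
sL = 200/153 = 200/153
sR = 200/169 = 200/169
mL = -1/2·sL + 1·sR = 13700/25857
mR = -1·sL + 0·sR = -200/153

200/153 200/169 13700/25857 -200/153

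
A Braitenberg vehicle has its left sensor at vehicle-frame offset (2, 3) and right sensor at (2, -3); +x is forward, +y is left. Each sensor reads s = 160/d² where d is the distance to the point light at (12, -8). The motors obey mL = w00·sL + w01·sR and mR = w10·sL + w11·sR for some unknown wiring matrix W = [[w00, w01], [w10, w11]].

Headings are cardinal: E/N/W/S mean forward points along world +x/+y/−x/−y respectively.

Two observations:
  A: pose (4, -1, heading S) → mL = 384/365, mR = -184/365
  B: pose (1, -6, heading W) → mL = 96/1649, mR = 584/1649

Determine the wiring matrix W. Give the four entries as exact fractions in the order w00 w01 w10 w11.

obs A: pose=(4,-1,S) → sL=16/5, sR=80/73, mL=384/365, mR=-184/365
obs B: pose=(1,-6,W) → sL=16/17, sR=80/97, mL=96/1649, mR=584/1649
sensor matrix S = [[16/5, 80/73], [16/17, 80/97]]; det S = 193536/120377
solve [mL_A; mL_B] = S·[w00; w01] and [mR_A; mR_B] = S·[w10; w11]:
  w00 = 1/2, w01 = -1/2, w10 = -1/2, w11 = 1

1/2 -1/2 -1/2 1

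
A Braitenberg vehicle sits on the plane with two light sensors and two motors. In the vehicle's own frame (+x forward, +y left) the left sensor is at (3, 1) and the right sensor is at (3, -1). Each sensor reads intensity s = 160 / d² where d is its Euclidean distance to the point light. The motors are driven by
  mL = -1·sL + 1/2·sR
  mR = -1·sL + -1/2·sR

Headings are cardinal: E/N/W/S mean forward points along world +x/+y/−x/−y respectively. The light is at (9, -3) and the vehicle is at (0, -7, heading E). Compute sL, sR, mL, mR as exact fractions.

32/9 160/61 -1232/549 -2672/549

left sensor world pos  = (3, -6); dL² = 45
right sensor world pos = (3, -8); dR² = 61
sL = 160/45 = 32/9
sR = 160/61 = 160/61
mL = -1·sL + 1/2·sR = -1232/549
mR = -1·sL + -1/2·sR = -2672/549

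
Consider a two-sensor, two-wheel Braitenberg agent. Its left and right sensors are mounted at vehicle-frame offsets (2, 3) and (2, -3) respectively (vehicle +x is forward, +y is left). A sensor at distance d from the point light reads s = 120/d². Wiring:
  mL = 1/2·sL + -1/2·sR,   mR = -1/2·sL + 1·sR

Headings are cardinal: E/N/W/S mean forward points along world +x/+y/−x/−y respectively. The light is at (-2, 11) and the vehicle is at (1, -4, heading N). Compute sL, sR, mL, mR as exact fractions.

left sensor world pos  = (-2, -2); dL² = 169
right sensor world pos = (4, -2); dR² = 205
sL = 120/169 = 120/169
sR = 120/205 = 24/41
mL = 1/2·sL + -1/2·sR = 432/6929
mR = -1/2·sL + 1·sR = 1596/6929

120/169 24/41 432/6929 1596/6929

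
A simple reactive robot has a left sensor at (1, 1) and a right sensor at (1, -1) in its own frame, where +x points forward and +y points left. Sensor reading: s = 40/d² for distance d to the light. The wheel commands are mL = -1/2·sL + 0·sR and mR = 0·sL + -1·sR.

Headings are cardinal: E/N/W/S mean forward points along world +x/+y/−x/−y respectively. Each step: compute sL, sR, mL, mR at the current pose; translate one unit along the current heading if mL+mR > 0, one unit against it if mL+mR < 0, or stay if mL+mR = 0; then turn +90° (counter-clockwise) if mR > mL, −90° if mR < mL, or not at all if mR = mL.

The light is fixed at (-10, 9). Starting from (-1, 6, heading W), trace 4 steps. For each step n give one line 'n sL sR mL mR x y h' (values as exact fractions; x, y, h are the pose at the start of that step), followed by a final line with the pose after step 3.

0 1/2 10/17 -1/4 -10/17 -1 6 W
1 8/17 8/25 -4/17 -8/25 0 6 N
2 4/13 20/73 -2/13 -20/73 0 5 E
3 8/25 40/89 -4/25 -40/89 -1 5 S
final -1 6 W

n=0: pose=(-1,6,W); sL=1/2, sR=10/17; mL=-1/4, mR=-10/17; mL+mR=-57/68 → advance -1; mR−mL=-23/68 → turn -1·90°
n=1: pose=(0,6,N); sL=8/17, sR=8/25; mL=-4/17, mR=-8/25; mL+mR=-236/425 → advance -1; mR−mL=-36/425 → turn -1·90°
n=2: pose=(0,5,E); sL=4/13, sR=20/73; mL=-2/13, mR=-20/73; mL+mR=-406/949 → advance -1; mR−mL=-114/949 → turn -1·90°
n=3: pose=(-1,5,S); sL=8/25, sR=40/89; mL=-4/25, mR=-40/89; mL+mR=-1356/2225 → advance -1; mR−mL=-644/2225 → turn -1·90°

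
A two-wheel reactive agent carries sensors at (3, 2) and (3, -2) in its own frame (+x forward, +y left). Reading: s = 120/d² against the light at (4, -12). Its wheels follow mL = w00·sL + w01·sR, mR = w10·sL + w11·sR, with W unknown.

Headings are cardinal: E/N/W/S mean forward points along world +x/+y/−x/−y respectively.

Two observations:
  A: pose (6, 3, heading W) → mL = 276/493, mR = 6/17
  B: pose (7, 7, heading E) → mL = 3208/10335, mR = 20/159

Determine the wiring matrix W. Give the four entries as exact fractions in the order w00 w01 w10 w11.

obs A: pose=(6,3,W) → sL=12/17, sR=12/29, mL=276/493, mR=6/17
obs B: pose=(7,7,E) → sL=40/159, sR=24/65, mL=3208/10335, mR=20/159
sensor matrix S = [[12/17, 12/29], [40/159, 24/65]]; det S = 265856/1698385
solve [mL_A; mL_B] = S·[w00; w01] and [mR_A; mR_B] = S·[w10; w11]:
  w00 = 1/2, w01 = 1/2, w10 = 1/2, w11 = 0

1/2 1/2 1/2 0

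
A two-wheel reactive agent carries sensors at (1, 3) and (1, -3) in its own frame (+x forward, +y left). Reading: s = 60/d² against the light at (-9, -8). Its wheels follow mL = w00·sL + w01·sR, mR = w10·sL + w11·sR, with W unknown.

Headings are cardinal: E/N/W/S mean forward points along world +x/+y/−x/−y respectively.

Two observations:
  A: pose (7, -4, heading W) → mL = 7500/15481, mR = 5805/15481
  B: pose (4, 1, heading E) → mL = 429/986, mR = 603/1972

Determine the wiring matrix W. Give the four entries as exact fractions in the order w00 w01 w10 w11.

obs A: pose=(7,-4,W) → sL=30/113, sR=30/137, mL=7500/15481, mR=5805/15481
obs B: pose=(4,1,E) → sL=3/17, sR=15/58, mL=429/986, mR=603/1972
sensor matrix S = [[30/113, 30/137], [3/17, 15/58]]; det S = 229095/7632133
solve [mL_A; mL_B] = S·[w00; w01] and [mR_A; mR_B] = S·[w10; w11]:
  w00 = 1, w01 = 1, w10 = 1, w11 = 1/2

1 1 1 1/2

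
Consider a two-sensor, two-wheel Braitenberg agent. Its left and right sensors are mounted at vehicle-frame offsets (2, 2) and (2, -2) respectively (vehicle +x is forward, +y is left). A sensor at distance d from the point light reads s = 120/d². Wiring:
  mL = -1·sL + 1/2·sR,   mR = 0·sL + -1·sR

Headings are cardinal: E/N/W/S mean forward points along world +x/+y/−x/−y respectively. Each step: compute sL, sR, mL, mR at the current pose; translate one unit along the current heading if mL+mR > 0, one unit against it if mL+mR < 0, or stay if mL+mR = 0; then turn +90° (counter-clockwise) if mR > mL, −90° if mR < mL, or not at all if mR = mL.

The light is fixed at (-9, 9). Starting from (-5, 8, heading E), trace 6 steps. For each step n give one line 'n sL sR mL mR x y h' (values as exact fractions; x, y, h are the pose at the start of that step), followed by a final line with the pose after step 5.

0 120/37 8/3 -212/111 -8/3 -5 8 E
1 60/17 12 42/17 -12 -6 8 S
2 24 24 -12 -24 -6 9 W
3 15 3 -27/2 -3 -5 9 N
4 120/13 24 36/13 -24 -5 8 W
5 12 12/5 -54/5 -12/5 -4 8 N
final -4 7 W

n=0: pose=(-5,8,E); sL=120/37, sR=8/3; mL=-212/111, mR=-8/3; mL+mR=-508/111 → advance -1; mR−mL=-28/37 → turn -1·90°
n=1: pose=(-6,8,S); sL=60/17, sR=12; mL=42/17, mR=-12; mL+mR=-162/17 → advance -1; mR−mL=-246/17 → turn -1·90°
n=2: pose=(-6,9,W); sL=24, sR=24; mL=-12, mR=-24; mL+mR=-36 → advance -1; mR−mL=-12 → turn -1·90°
n=3: pose=(-5,9,N); sL=15, sR=3; mL=-27/2, mR=-3; mL+mR=-33/2 → advance -1; mR−mL=21/2 → turn +1·90°
n=4: pose=(-5,8,W); sL=120/13, sR=24; mL=36/13, mR=-24; mL+mR=-276/13 → advance -1; mR−mL=-348/13 → turn -1·90°
n=5: pose=(-4,8,N); sL=12, sR=12/5; mL=-54/5, mR=-12/5; mL+mR=-66/5 → advance -1; mR−mL=42/5 → turn +1·90°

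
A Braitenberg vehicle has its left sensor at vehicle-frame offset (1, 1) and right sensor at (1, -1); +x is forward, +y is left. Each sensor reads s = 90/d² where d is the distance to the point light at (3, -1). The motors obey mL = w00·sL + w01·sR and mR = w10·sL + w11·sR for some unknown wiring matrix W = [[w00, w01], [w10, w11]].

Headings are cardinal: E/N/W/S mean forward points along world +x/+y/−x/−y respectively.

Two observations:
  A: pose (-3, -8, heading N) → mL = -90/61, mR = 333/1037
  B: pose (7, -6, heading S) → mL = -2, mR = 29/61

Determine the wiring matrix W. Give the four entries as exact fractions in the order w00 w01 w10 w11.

0 -1 1 -1/2

obs A: pose=(-3,-8,N) → sL=18/17, sR=90/61, mL=-90/61, mR=333/1037
obs B: pose=(7,-6,S) → sL=90/61, sR=2, mL=-2, mR=29/61
sensor matrix S = [[18/17, 90/61], [90/61, 2]]; det S = -3744/63257
solve [mL_A; mL_B] = S·[w00; w01] and [mR_A; mR_B] = S·[w10; w11]:
  w00 = 0, w01 = -1, w10 = 1, w11 = -1/2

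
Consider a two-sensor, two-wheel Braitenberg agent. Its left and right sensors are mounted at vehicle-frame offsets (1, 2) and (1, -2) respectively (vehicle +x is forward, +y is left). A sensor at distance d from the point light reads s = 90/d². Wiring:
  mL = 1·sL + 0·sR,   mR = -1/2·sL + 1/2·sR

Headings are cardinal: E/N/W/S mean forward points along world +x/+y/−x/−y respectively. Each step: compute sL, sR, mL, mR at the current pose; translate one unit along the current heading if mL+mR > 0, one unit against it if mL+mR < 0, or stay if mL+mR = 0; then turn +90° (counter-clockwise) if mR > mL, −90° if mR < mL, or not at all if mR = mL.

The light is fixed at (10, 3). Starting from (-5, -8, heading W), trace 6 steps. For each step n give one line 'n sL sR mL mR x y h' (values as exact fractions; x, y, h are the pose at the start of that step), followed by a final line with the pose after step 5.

n=0: pose=(-5,-8,W); sL=18/85, sR=90/337; mL=18/85, mR=792/28645; mL+mR=6858/28645 → advance +1; mR−mL=-5274/28645 → turn -1·90°
n=1: pose=(-6,-8,N); sL=45/212, sR=45/148; mL=45/212, mR=90/1961; mL+mR=2025/7844 → advance +1; mR−mL=-1305/7844 → turn -1·90°
n=2: pose=(-6,-7,E); sL=90/289, sR=10/41; mL=90/289, mR=-400/11849; mL+mR=3290/11849 → advance +1; mR−mL=-4090/11849 → turn -1·90°
n=3: pose=(-5,-7,S); sL=9/29, sR=9/41; mL=9/29, mR=-54/1189; mL+mR=315/1189 → advance +1; mR−mL=-423/1189 → turn -1·90°
n=4: pose=(-5,-8,W); sL=18/85, sR=90/337; mL=18/85, mR=792/28645; mL+mR=6858/28645 → advance +1; mR−mL=-5274/28645 → turn -1·90°
n=5: pose=(-6,-8,N); sL=45/212, sR=45/148; mL=45/212, mR=90/1961; mL+mR=2025/7844 → advance +1; mR−mL=-1305/7844 → turn -1·90°

0 18/85 90/337 18/85 792/28645 -5 -8 W
1 45/212 45/148 45/212 90/1961 -6 -8 N
2 90/289 10/41 90/289 -400/11849 -6 -7 E
3 9/29 9/41 9/29 -54/1189 -5 -7 S
4 18/85 90/337 18/85 792/28645 -5 -8 W
5 45/212 45/148 45/212 90/1961 -6 -8 N
final -6 -7 E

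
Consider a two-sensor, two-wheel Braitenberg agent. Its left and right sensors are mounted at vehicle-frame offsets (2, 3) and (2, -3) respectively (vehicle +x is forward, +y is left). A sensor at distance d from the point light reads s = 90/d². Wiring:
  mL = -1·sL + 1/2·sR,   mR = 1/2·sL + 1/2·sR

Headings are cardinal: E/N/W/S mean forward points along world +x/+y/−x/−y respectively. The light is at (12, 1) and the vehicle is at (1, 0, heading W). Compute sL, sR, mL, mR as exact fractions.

left sensor world pos  = (-1, -3); dL² = 185
right sensor world pos = (-1, 3); dR² = 173
sL = 90/185 = 18/37
sR = 90/173 = 90/173
mL = -1·sL + 1/2·sR = -1449/6401
mR = 1/2·sL + 1/2·sR = 3222/6401

18/37 90/173 -1449/6401 3222/6401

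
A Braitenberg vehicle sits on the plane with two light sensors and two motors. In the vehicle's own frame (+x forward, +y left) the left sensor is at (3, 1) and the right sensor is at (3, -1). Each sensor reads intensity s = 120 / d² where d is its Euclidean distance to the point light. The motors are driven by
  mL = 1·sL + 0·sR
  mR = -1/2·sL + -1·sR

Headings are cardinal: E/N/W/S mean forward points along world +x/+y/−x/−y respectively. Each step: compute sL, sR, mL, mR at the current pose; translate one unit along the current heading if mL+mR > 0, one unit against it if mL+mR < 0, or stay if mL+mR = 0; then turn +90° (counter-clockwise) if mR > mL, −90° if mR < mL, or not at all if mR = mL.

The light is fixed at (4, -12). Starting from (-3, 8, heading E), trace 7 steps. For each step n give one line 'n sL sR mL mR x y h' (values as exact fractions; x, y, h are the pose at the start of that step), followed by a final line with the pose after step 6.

n=0: pose=(-3,8,E); sL=120/457, sR=120/377; mL=120/457, mR=-77460/172289; mL+mR=-32220/172289 → advance -1; mR−mL=-122700/172289 → turn -1·90°
n=1: pose=(-4,8,S); sL=60/169, sR=12/37; mL=60/169, mR=-3138/6253; mL+mR=-918/6253 → advance -1; mR−mL=-5358/6253 → turn -1·90°
n=2: pose=(-4,9,W); sL=120/521, sR=24/121; mL=120/521, mR=-19764/63041; mL+mR=-5244/63041 → advance -1; mR−mL=-34284/63041 → turn -1·90°
n=3: pose=(-3,9,N); sL=3/16, sR=10/51; mL=3/16, mR=-473/1632; mL+mR=-167/1632 → advance -1; mR−mL=-779/1632 → turn -1·90°
n=4: pose=(-3,8,E); sL=120/457, sR=120/377; mL=120/457, mR=-77460/172289; mL+mR=-32220/172289 → advance -1; mR−mL=-122700/172289 → turn -1·90°
n=5: pose=(-4,8,S); sL=60/169, sR=12/37; mL=60/169, mR=-3138/6253; mL+mR=-918/6253 → advance -1; mR−mL=-5358/6253 → turn -1·90°
n=6: pose=(-4,9,W); sL=120/521, sR=24/121; mL=120/521, mR=-19764/63041; mL+mR=-5244/63041 → advance -1; mR−mL=-34284/63041 → turn -1·90°

0 120/457 120/377 120/457 -77460/172289 -3 8 E
1 60/169 12/37 60/169 -3138/6253 -4 8 S
2 120/521 24/121 120/521 -19764/63041 -4 9 W
3 3/16 10/51 3/16 -473/1632 -3 9 N
4 120/457 120/377 120/457 -77460/172289 -3 8 E
5 60/169 12/37 60/169 -3138/6253 -4 8 S
6 120/521 24/121 120/521 -19764/63041 -4 9 W
final -3 9 N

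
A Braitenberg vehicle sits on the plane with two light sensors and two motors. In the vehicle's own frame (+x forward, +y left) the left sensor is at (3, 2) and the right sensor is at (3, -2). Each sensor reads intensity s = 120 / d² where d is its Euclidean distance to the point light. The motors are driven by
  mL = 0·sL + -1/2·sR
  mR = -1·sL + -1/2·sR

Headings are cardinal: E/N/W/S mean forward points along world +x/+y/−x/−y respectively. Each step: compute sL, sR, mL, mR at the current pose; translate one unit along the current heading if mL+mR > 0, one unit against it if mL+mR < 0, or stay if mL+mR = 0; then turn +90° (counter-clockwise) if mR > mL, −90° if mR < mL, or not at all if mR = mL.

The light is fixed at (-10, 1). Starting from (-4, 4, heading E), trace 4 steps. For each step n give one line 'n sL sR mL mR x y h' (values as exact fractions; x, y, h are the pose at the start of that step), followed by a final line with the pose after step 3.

0 60/53 60/41 -30/41 -4050/2173 -4 4 E
1 120/49 40/3 -20/3 -1340/147 -5 4 S
2 15 3 -3/2 -33/2 -5 5 W
3 24/13 120/113 -60/113 -3492/1469 -4 5 N
final -4 4 E

n=0: pose=(-4,4,E); sL=60/53, sR=60/41; mL=-30/41, mR=-4050/2173; mL+mR=-5640/2173 → advance -1; mR−mL=-60/53 → turn -1·90°
n=1: pose=(-5,4,S); sL=120/49, sR=40/3; mL=-20/3, mR=-1340/147; mL+mR=-2320/147 → advance -1; mR−mL=-120/49 → turn -1·90°
n=2: pose=(-5,5,W); sL=15, sR=3; mL=-3/2, mR=-33/2; mL+mR=-18 → advance -1; mR−mL=-15 → turn -1·90°
n=3: pose=(-4,5,N); sL=24/13, sR=120/113; mL=-60/113, mR=-3492/1469; mL+mR=-4272/1469 → advance -1; mR−mL=-24/13 → turn -1·90°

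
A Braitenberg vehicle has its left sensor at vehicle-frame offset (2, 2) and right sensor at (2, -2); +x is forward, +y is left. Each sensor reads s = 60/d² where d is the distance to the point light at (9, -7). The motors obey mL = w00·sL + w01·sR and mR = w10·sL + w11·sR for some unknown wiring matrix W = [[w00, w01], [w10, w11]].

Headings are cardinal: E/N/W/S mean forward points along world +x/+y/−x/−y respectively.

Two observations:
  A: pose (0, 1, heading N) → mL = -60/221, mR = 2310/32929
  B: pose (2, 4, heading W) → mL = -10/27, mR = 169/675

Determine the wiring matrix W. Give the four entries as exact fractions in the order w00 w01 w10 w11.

obs A: pose=(0,1,N) → sL=60/221, sR=60/149, mL=-60/221, mR=2310/32929
obs B: pose=(2,4,W) → sL=10/27, sR=6/25, mL=-10/27, mR=169/675
sensor matrix S = [[60/221, 60/149], [10/27, 6/25]]; det S = -124448/1481805
solve [mL_A; mL_B] = S·[w00; w01] and [mR_A; mR_B] = S·[w10; w11]:
  w00 = -1, w01 = 0, w10 = 1, w11 = -1/2

-1 0 1 -1/2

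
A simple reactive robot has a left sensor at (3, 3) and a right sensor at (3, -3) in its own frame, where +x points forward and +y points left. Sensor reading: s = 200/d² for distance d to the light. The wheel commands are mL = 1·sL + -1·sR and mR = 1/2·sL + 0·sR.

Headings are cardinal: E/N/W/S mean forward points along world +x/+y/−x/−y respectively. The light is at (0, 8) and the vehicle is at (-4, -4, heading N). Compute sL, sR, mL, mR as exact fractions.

left sensor world pos  = (-7, -1); dL² = 130
right sensor world pos = (-1, -1); dR² = 82
sL = 200/130 = 20/13
sR = 200/82 = 100/41
mL = 1·sL + -1·sR = -480/533
mR = 1/2·sL + 0·sR = 10/13

20/13 100/41 -480/533 10/13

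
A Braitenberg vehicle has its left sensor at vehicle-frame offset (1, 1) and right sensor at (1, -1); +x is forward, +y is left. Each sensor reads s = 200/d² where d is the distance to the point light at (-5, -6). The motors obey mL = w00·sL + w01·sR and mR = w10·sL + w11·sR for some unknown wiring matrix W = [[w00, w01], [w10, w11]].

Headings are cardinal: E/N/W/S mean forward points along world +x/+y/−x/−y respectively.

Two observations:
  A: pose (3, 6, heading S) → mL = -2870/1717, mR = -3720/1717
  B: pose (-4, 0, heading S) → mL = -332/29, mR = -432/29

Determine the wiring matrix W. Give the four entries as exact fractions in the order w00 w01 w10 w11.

obs A: pose=(3,6,S) → sL=100/101, sR=20/17, mL=-2870/1717, mR=-3720/1717
obs B: pose=(-4,0,S) → sL=200/29, sR=8, mL=-332/29, mR=-432/29
sensor matrix S = [[100/101, 20/17], [200/29, 8]]; det S = -9600/49793
solve [mL_A; mL_B] = S·[w00; w01] and [mR_A; mR_B] = S·[w10; w11]:
  w00 = -1/2, w01 = -1, w10 = -1, w11 = -1

-1/2 -1 -1 -1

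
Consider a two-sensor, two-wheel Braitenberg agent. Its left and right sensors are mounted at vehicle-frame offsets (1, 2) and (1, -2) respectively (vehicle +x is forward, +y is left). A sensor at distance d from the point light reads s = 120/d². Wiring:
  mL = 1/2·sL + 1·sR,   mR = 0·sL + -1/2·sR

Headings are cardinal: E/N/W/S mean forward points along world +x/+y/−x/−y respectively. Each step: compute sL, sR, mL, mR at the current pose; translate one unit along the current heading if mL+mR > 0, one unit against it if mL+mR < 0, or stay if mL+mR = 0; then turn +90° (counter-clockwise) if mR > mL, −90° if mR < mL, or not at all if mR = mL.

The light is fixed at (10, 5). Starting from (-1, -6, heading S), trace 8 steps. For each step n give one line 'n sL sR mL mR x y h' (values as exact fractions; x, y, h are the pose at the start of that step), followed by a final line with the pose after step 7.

n=0: pose=(-1,-6,S); sL=8/15, sR=120/313; mL=3052/4695, mR=-60/313; mL+mR=2152/4695 → advance +1; mR−mL=-3952/4695 → turn -1·90°
n=1: pose=(-1,-7,W); sL=6/17, sR=30/61; mL=693/1037, mR=-15/61; mL+mR=438/1037 → advance +1; mR−mL=-948/1037 → turn -1·90°
n=2: pose=(-2,-7,N); sL=120/317, sR=120/221; mL=51300/70057, mR=-60/221; mL+mR=32280/70057 → advance +1; mR−mL=-70320/70057 → turn -1·90°
n=3: pose=(-2,-6,E); sL=60/101, sR=12/29; mL=2082/2929, mR=-6/29; mL+mR=1476/2929 → advance +1; mR−mL=-2688/2929 → turn -1·90°
n=4: pose=(-1,-6,S); sL=8/15, sR=120/313; mL=3052/4695, mR=-60/313; mL+mR=2152/4695 → advance +1; mR−mL=-3952/4695 → turn -1·90°
n=5: pose=(-1,-7,W); sL=6/17, sR=30/61; mL=693/1037, mR=-15/61; mL+mR=438/1037 → advance +1; mR−mL=-948/1037 → turn -1·90°
n=6: pose=(-2,-7,N); sL=120/317, sR=120/221; mL=51300/70057, mR=-60/221; mL+mR=32280/70057 → advance +1; mR−mL=-70320/70057 → turn -1·90°
n=7: pose=(-2,-6,E); sL=60/101, sR=12/29; mL=2082/2929, mR=-6/29; mL+mR=1476/2929 → advance +1; mR−mL=-2688/2929 → turn -1·90°

0 8/15 120/313 3052/4695 -60/313 -1 -6 S
1 6/17 30/61 693/1037 -15/61 -1 -7 W
2 120/317 120/221 51300/70057 -60/221 -2 -7 N
3 60/101 12/29 2082/2929 -6/29 -2 -6 E
4 8/15 120/313 3052/4695 -60/313 -1 -6 S
5 6/17 30/61 693/1037 -15/61 -1 -7 W
6 120/317 120/221 51300/70057 -60/221 -2 -7 N
7 60/101 12/29 2082/2929 -6/29 -2 -6 E
final -1 -6 S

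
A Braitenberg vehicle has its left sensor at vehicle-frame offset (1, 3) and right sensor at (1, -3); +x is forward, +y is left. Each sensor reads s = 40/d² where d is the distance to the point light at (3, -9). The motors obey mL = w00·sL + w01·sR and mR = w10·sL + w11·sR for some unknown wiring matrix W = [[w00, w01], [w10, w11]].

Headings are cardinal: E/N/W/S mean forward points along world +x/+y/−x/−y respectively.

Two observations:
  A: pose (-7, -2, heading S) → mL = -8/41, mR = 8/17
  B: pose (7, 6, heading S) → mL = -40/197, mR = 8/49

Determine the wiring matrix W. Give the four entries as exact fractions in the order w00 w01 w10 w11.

obs A: pose=(-7,-2,S) → sL=8/17, sR=8/41, mL=-8/41, mR=8/17
obs B: pose=(7,6,S) → sL=8/49, sR=40/197, mL=-40/197, mR=8/49
sensor matrix S = [[8/17, 8/41], [8/49, 40/197]]; det S = 428544/6728141
solve [mL_A; mL_B] = S·[w00; w01] and [mR_A; mR_B] = S·[w10; w11]:
  w00 = 0, w01 = -1, w10 = 1, w11 = 0

0 -1 1 0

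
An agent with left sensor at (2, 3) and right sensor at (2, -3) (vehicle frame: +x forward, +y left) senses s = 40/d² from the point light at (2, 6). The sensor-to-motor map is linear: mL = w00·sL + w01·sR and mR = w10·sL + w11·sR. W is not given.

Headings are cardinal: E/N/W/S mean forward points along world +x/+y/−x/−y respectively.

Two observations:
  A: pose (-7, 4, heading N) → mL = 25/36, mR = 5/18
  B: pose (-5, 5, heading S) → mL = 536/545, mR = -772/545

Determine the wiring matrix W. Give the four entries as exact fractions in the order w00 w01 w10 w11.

1/2 1/2 -1 1/2

obs A: pose=(-7,4,N) → sL=5/18, sR=10/9, mL=25/36, mR=5/18
obs B: pose=(-5,5,S) → sL=8/5, sR=40/109, mL=536/545, mR=-772/545
sensor matrix S = [[5/18, 10/9], [8/5, 40/109]]; det S = -548/327
solve [mL_A; mL_B] = S·[w00; w01] and [mR_A; mR_B] = S·[w10; w11]:
  w00 = 1/2, w01 = 1/2, w10 = -1, w11 = 1/2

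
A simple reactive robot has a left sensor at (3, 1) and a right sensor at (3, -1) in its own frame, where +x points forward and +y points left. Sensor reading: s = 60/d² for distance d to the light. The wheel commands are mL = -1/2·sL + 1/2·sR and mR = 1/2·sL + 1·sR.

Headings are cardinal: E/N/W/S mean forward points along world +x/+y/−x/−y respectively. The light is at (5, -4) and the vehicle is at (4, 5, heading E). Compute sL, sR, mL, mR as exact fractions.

15/26 15/17 135/884 1035/884

left sensor world pos  = (7, 6); dL² = 104
right sensor world pos = (7, 4); dR² = 68
sL = 60/104 = 15/26
sR = 60/68 = 15/17
mL = -1/2·sL + 1/2·sR = 135/884
mR = 1/2·sL + 1·sR = 1035/884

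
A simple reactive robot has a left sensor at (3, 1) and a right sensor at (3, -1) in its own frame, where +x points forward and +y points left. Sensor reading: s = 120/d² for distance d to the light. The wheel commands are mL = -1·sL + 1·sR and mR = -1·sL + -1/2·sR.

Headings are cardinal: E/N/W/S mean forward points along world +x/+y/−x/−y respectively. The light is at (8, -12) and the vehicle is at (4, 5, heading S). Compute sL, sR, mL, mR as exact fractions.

left sensor world pos  = (5, 2); dL² = 205
right sensor world pos = (3, 2); dR² = 221
sL = 120/205 = 24/41
sR = 120/221 = 120/221
mL = -1·sL + 1·sR = -384/9061
mR = -1·sL + -1/2·sR = -7764/9061

24/41 120/221 -384/9061 -7764/9061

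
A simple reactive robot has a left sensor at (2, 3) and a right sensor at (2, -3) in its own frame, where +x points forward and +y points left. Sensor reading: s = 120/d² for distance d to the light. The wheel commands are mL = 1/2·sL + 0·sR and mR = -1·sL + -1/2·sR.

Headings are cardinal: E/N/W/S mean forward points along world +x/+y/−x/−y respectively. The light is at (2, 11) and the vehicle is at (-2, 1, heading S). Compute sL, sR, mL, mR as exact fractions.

left sensor world pos  = (1, -1); dL² = 145
right sensor world pos = (-5, -1); dR² = 193
sL = 120/145 = 24/29
sR = 120/193 = 120/193
mL = 1/2·sL + 0·sR = 12/29
mR = -1·sL + -1/2·sR = -6372/5597

24/29 120/193 12/29 -6372/5597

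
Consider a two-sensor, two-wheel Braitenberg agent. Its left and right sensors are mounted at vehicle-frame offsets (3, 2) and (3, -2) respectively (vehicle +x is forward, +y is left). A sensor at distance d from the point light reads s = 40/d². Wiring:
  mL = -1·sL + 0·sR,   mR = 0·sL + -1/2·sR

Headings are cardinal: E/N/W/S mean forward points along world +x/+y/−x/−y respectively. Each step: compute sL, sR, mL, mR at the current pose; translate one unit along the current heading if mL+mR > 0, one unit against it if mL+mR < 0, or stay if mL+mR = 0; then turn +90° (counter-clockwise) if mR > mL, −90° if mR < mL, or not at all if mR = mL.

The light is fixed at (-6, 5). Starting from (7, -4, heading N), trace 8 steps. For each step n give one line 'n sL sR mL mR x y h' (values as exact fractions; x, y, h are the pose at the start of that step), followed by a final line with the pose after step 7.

0 40/157 40/261 -40/157 -20/261 7 -4 N
1 10/61 10/41 -10/61 -5/41 7 -5 W
2 8/85 40/313 -8/85 -20/313 8 -5 S
3 20/169 4/41 -20/169 -2/41 8 -4 E
4 40/157 40/261 -40/157 -20/261 7 -4 N
5 10/61 10/41 -10/61 -5/41 7 -5 W
6 8/85 40/313 -8/85 -20/313 8 -5 S
7 20/169 4/41 -20/169 -2/41 8 -4 E
final 7 -4 N

n=0: pose=(7,-4,N); sL=40/157, sR=40/261; mL=-40/157, mR=-20/261; mL+mR=-13580/40977 → advance -1; mR−mL=7300/40977 → turn +1·90°
n=1: pose=(7,-5,W); sL=10/61, sR=10/41; mL=-10/61, mR=-5/41; mL+mR=-715/2501 → advance -1; mR−mL=105/2501 → turn +1·90°
n=2: pose=(8,-5,S); sL=8/85, sR=40/313; mL=-8/85, mR=-20/313; mL+mR=-4204/26605 → advance -1; mR−mL=804/26605 → turn +1·90°
n=3: pose=(8,-4,E); sL=20/169, sR=4/41; mL=-20/169, mR=-2/41; mL+mR=-1158/6929 → advance -1; mR−mL=482/6929 → turn +1·90°
n=4: pose=(7,-4,N); sL=40/157, sR=40/261; mL=-40/157, mR=-20/261; mL+mR=-13580/40977 → advance -1; mR−mL=7300/40977 → turn +1·90°
n=5: pose=(7,-5,W); sL=10/61, sR=10/41; mL=-10/61, mR=-5/41; mL+mR=-715/2501 → advance -1; mR−mL=105/2501 → turn +1·90°
n=6: pose=(8,-5,S); sL=8/85, sR=40/313; mL=-8/85, mR=-20/313; mL+mR=-4204/26605 → advance -1; mR−mL=804/26605 → turn +1·90°
n=7: pose=(8,-4,E); sL=20/169, sR=4/41; mL=-20/169, mR=-2/41; mL+mR=-1158/6929 → advance -1; mR−mL=482/6929 → turn +1·90°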